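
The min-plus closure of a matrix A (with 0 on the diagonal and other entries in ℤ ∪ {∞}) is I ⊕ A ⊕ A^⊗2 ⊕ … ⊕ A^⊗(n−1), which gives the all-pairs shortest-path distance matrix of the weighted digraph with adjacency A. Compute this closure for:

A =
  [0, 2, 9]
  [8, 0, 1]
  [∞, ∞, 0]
Closure =
  [0, 2, 3]
  [8, 0, 1]
  [∞, ∞, 0]

This is the Floyd-Warshall all-pairs shortest-path computation. For each intermediate vertex k = 0, 1, …, 2, update dist[i][j] ← min(dist[i][j], dist[i][k] + dist[k][j]). The final matrix gives, for each (i, j), the minimum total weight of any directed path from i to j (possibly empty when i = j).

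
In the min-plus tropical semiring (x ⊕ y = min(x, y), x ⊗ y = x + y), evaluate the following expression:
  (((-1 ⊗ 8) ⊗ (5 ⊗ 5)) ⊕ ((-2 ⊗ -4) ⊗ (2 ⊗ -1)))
(((-1 ⊗ 8) ⊗ (5 ⊗ 5)) ⊕ ((-2 ⊗ -4) ⊗ (2 ⊗ -1))) = -5

Expand innermost to outermost. Recall ⊕ takes the minimum of its arguments and ⊗ takes their sum. Working out the expression (((-1 ⊗ 8) ⊗ (5 ⊗ 5)) ⊕ ((-2 ⊗ -4) ⊗ (2 ⊗ -1))) gives -5.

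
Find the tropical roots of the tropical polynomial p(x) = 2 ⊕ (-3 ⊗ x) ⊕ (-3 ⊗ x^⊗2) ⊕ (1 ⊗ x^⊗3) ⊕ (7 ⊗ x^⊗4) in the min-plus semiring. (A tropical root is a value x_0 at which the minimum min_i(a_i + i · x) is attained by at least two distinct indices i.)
Roots: {-6, -4, 0, 5}

Each tropical root is a break point of the lower envelope of the lines y = a_i + i · x (there are 5 lines, with slopes 0, 1, ..., 4). Only the lines that attain the minimum somewhere contribute to roots; other lines are dominated. Here the surviving (envelope) indices are i = 4, i = 3, i = 2, i = 1, i = 0.
Intersections between consecutive envelope lines give the roots: for adjacent envelope indices i < j the intersection is x = (a_i − a_j) / (j − i). Reading off the sorted break points: {-6, -4, 0, 5}.
Verification: at each break x_0, at least two indices attain the minimum of min_i(a_i + i · x_0).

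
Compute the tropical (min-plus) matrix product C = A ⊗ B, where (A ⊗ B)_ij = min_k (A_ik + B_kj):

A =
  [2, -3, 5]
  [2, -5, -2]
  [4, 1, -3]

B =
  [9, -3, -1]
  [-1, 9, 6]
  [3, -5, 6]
A ⊗ B =
  [-4, -1, 1]
  [-6, -7, 1]
  [0, -8, 3]

Apply the min-plus product entry-by-entry:
  C[0][0] = min over k of (A[0][0] + B[0][0] = 2 + 9 = 11, A[0][1] + B[1][0] = -3 + -1 = -4, A[0][2] + B[2][0] = 5 + 3 = 8) = -4 (attained at k = 1)
  C[0][1] = min over k of (A[0][0] + B[0][1] = 2 + -3 = -1, A[0][1] + B[1][1] = -3 + 9 = 6, A[0][2] + B[2][1] = 5 + -5 = 0) = -1 (attained at k = 0)
  C[0][2] = min over k of (A[0][0] + B[0][2] = 2 + -1 = 1, A[0][1] + B[1][2] = -3 + 6 = 3, A[0][2] + B[2][2] = 5 + 6 = 11) = 1 (attained at k = 0)
  C[1][0] = min over k of (A[1][0] + B[0][0] = 2 + 9 = 11, A[1][1] + B[1][0] = -5 + -1 = -6, A[1][2] + B[2][0] = -2 + 3 = 1) = -6 (attained at k = 1)
  C[1][1] = min over k of (A[1][0] + B[0][1] = 2 + -3 = -1, A[1][1] + B[1][1] = -5 + 9 = 4, A[1][2] + B[2][1] = -2 + -5 = -7) = -7 (attained at k = 2)
  C[1][2] = min over k of (A[1][0] + B[0][2] = 2 + -1 = 1, A[1][1] + B[1][2] = -5 + 6 = 1, A[1][2] + B[2][2] = -2 + 6 = 4) = 1 (attained at k = 0)
  C[2][0] = min over k of (A[2][0] + B[0][0] = 4 + 9 = 13, A[2][1] + B[1][0] = 1 + -1 = 0, A[2][2] + B[2][0] = -3 + 3 = 0) = 0 (attained at k = 1)
  C[2][1] = min over k of (A[2][0] + B[0][1] = 4 + -3 = 1, A[2][1] + B[1][1] = 1 + 9 = 10, A[2][2] + B[2][1] = -3 + -5 = -8) = -8 (attained at k = 2)
  C[2][2] = min over k of (A[2][0] + B[0][2] = 4 + -1 = 3, A[2][1] + B[1][2] = 1 + 6 = 7, A[2][2] + B[2][2] = -3 + 6 = 3) = 3 (attained at k = 0)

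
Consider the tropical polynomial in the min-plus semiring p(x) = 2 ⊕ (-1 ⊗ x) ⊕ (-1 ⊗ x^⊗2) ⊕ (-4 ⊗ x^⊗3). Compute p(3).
p(3) = 2

A tropical monomial a ⊗ x^⊗i evaluates to a + i · x. Evaluating each term at x = 3:
  Term 0 contributes 2 + 0 · 3 = 2
  Term 1 contributes -1 + 1 · 3 = 2
  Term 2 contributes -1 + 2 · 3 = 5
  Term 3 contributes -4 + 3 · 3 = 5
p(3) = ⊕ of these = min[2, 2, 5, 5] = 2.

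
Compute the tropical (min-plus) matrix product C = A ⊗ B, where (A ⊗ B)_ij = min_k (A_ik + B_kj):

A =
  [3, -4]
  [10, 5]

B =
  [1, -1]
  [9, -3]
A ⊗ B =
  [4, -7]
  [11, 2]

Apply the min-plus product entry-by-entry:
  C[0][0] = min over k of (A[0][0] + B[0][0] = 3 + 1 = 4, A[0][1] + B[1][0] = -4 + 9 = 5) = 4 (attained at k = 0)
  C[0][1] = min over k of (A[0][0] + B[0][1] = 3 + -1 = 2, A[0][1] + B[1][1] = -4 + -3 = -7) = -7 (attained at k = 1)
  C[1][0] = min over k of (A[1][0] + B[0][0] = 10 + 1 = 11, A[1][1] + B[1][0] = 5 + 9 = 14) = 11 (attained at k = 0)
  C[1][1] = min over k of (A[1][0] + B[0][1] = 10 + -1 = 9, A[1][1] + B[1][1] = 5 + -3 = 2) = 2 (attained at k = 1)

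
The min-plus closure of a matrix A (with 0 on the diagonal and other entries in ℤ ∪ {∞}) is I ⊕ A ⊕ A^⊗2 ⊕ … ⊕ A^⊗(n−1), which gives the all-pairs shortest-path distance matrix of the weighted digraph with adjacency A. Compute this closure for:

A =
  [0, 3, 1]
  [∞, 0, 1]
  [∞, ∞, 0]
Closure =
  [0, 3, 1]
  [∞, 0, 1]
  [∞, ∞, 0]

This is the Floyd-Warshall all-pairs shortest-path computation. For each intermediate vertex k = 0, 1, …, 2, update dist[i][j] ← min(dist[i][j], dist[i][k] + dist[k][j]). The final matrix gives, for each (i, j), the minimum total weight of any directed path from i to j (possibly empty when i = j).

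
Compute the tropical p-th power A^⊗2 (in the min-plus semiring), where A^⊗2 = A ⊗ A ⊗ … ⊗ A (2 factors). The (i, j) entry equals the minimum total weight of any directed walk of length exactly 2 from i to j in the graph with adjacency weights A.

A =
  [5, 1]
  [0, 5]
A^⊗2 =
  [1, 6]
  [5, 1]

Each entry (A^⊗2)_ij equals the minimum over all length-2 walks i = v_0 → v_1 → … → v_2 = j of Σ_t A[v_t][v_{t+1}]. For example, for (i, j) = (0, 1) we minimise over 2 possible intermediate vertex sequences; the minimum is 6, attained along the walk 0 → 0 → 1.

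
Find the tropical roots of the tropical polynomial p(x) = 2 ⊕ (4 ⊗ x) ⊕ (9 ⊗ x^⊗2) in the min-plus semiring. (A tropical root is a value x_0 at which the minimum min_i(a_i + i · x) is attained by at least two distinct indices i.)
Roots: {-5, -2}

Each tropical root is a break point of the lower envelope of the lines y = a_i + i · x (there are 3 lines, with slopes 0, 1, ..., 2). Only the lines that attain the minimum somewhere contribute to roots; other lines are dominated. Here the surviving (envelope) indices are i = 2, i = 1, i = 0.
Intersections between consecutive envelope lines give the roots: for adjacent envelope indices i < j the intersection is x = (a_i − a_j) / (j − i). Reading off the sorted break points: {-5, -2}.
Verification: at each break x_0, at least two indices attain the minimum of min_i(a_i + i · x_0).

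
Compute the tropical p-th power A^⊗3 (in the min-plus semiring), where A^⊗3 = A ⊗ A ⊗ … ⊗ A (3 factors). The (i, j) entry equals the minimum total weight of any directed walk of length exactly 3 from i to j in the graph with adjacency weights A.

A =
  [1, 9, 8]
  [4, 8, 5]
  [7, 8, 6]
A^⊗3 =
  [3, 11, 10]
  [6, 14, 13]
  [9, 17, 16]

Each entry (A^⊗3)_ij equals the minimum over all length-3 walks i = v_0 → v_1 → … → v_3 = j of Σ_t A[v_t][v_{t+1}]. For example, for (i, j) = (0, 2) we minimise over 9 possible intermediate vertex sequences; the minimum is 10, attained along the walk 0 → 0 → 0 → 2.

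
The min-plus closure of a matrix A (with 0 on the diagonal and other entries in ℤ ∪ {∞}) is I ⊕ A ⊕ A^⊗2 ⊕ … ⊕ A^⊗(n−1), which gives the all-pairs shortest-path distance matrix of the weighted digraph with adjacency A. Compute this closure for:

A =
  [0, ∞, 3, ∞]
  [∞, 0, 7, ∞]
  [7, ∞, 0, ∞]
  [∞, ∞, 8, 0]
Closure =
  [0, ∞, 3, ∞]
  [14, 0, 7, ∞]
  [7, ∞, 0, ∞]
  [15, ∞, 8, 0]

This is the Floyd-Warshall all-pairs shortest-path computation. For each intermediate vertex k = 0, 1, …, 3, update dist[i][j] ← min(dist[i][j], dist[i][k] + dist[k][j]). The final matrix gives, for each (i, j), the minimum total weight of any directed path from i to j (possibly empty when i = j).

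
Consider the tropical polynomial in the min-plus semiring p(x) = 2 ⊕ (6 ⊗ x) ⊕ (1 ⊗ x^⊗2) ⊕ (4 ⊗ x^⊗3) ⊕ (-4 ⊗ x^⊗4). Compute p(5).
p(5) = 2

A tropical monomial a ⊗ x^⊗i evaluates to a + i · x. Evaluating each term at x = 5:
  Term 0 contributes 2 + 0 · 5 = 2
  Term 1 contributes 6 + 1 · 5 = 11
  Term 2 contributes 1 + 2 · 5 = 11
  Term 3 contributes 4 + 3 · 5 = 19
  Term 4 contributes -4 + 4 · 5 = 16
p(5) = ⊕ of these = min[2, 11, 11, 19, 16] = 2.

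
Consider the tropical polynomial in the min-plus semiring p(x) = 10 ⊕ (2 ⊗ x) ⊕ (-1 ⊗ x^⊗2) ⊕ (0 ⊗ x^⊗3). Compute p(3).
p(3) = 5

A tropical monomial a ⊗ x^⊗i evaluates to a + i · x. Evaluating each term at x = 3:
  Term 0 contributes 10 + 0 · 3 = 10
  Term 1 contributes 2 + 1 · 3 = 5
  Term 2 contributes -1 + 2 · 3 = 5
  Term 3 contributes 0 + 3 · 3 = 9
p(3) = ⊕ of these = min[10, 5, 5, 9] = 5.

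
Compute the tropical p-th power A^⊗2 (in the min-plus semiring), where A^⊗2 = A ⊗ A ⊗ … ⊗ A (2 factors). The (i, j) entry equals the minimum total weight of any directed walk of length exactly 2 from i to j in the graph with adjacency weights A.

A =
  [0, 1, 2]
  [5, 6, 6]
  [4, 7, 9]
A^⊗2 =
  [0, 1, 2]
  [5, 6, 7]
  [4, 5, 6]

Each entry (A^⊗2)_ij equals the minimum over all length-2 walks i = v_0 → v_1 → … → v_2 = j of Σ_t A[v_t][v_{t+1}]. For example, for (i, j) = (0, 2) we minimise over 3 possible intermediate vertex sequences; the minimum is 2, attained along the walk 0 → 0 → 2.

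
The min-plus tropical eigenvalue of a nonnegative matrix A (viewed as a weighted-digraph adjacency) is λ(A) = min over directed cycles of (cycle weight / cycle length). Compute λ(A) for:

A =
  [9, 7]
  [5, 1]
λ(A) = 1

Enumerate directed cycles and compute their means (weight / length). Sample:
  cycle 0 → 0: weight = 9, length = 1, mean = 9/1 ≈ 9.000
  cycle 1 → 1: weight = 1, length = 1, mean = 1/1 ≈ 1.000
  cycle 0 → 1 → 0: weight = 12, length = 2, mean = 12/2 ≈ 6.000
  cycle 1 → 0 → 1: weight = 12, length = 2, mean = 12/2 ≈ 6.000
Minimum mean = 1.000, attained e.g. along the cycle 1 → 1 with weight 1 and length 1. So λ(A) = 1/1 = 1.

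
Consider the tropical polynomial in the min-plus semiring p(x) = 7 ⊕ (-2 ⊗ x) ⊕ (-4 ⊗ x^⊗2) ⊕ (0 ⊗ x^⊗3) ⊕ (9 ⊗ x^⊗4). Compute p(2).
p(2) = 0

A tropical monomial a ⊗ x^⊗i evaluates to a + i · x. Evaluating each term at x = 2:
  Term 0 contributes 7 + 0 · 2 = 7
  Term 1 contributes -2 + 1 · 2 = 0
  Term 2 contributes -4 + 2 · 2 = 0
  Term 3 contributes 0 + 3 · 2 = 6
  Term 4 contributes 9 + 4 · 2 = 17
p(2) = ⊕ of these = min[7, 0, 0, 6, 17] = 0.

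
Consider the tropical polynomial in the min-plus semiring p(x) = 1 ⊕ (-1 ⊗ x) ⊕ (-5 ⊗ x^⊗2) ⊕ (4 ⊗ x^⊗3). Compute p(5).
p(5) = 1

A tropical monomial a ⊗ x^⊗i evaluates to a + i · x. Evaluating each term at x = 5:
  Term 0 contributes 1 + 0 · 5 = 1
  Term 1 contributes -1 + 1 · 5 = 4
  Term 2 contributes -5 + 2 · 5 = 5
  Term 3 contributes 4 + 3 · 5 = 19
p(5) = ⊕ of these = min[1, 4, 5, 19] = 1.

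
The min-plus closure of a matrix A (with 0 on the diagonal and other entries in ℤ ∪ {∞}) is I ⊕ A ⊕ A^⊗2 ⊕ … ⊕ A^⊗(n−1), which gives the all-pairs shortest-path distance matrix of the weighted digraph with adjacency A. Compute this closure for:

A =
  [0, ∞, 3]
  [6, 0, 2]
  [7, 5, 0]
Closure =
  [0, 8, 3]
  [6, 0, 2]
  [7, 5, 0]

This is the Floyd-Warshall all-pairs shortest-path computation. For each intermediate vertex k = 0, 1, …, 2, update dist[i][j] ← min(dist[i][j], dist[i][k] + dist[k][j]). The final matrix gives, for each (i, j), the minimum total weight of any directed path from i to j (possibly empty when i = j).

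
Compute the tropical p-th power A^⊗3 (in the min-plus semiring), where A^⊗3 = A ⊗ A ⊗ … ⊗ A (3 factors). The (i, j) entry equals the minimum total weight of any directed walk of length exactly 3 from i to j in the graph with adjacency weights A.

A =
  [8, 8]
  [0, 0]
A^⊗3 =
  [8, 8]
  [0, 0]

Each entry (A^⊗3)_ij equals the minimum over all length-3 walks i = v_0 → v_1 → … → v_3 = j of Σ_t A[v_t][v_{t+1}]. For example, for (i, j) = (0, 1) we minimise over 4 possible intermediate vertex sequences; the minimum is 8, attained along the walk 0 → 1 → 1 → 1.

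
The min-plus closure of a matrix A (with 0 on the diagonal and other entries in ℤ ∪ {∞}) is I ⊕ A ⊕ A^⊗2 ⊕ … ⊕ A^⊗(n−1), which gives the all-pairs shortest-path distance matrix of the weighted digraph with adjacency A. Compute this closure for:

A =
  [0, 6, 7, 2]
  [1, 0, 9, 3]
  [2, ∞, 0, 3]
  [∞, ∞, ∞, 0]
Closure =
  [0, 6, 7, 2]
  [1, 0, 8, 3]
  [2, 8, 0, 3]
  [∞, ∞, ∞, 0]

This is the Floyd-Warshall all-pairs shortest-path computation. For each intermediate vertex k = 0, 1, …, 3, update dist[i][j] ← min(dist[i][j], dist[i][k] + dist[k][j]). The final matrix gives, for each (i, j), the minimum total weight of any directed path from i to j (possibly empty when i = j).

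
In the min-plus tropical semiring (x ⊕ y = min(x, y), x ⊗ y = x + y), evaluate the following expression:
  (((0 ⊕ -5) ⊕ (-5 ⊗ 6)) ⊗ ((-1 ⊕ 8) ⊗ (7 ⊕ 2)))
(((0 ⊕ -5) ⊕ (-5 ⊗ 6)) ⊗ ((-1 ⊕ 8) ⊗ (7 ⊕ 2))) = -4

Expand innermost to outermost. Recall ⊕ takes the minimum of its arguments and ⊗ takes their sum. Working out the expression (((0 ⊕ -5) ⊕ (-5 ⊗ 6)) ⊗ ((-1 ⊕ 8) ⊗ (7 ⊕ 2))) gives -4.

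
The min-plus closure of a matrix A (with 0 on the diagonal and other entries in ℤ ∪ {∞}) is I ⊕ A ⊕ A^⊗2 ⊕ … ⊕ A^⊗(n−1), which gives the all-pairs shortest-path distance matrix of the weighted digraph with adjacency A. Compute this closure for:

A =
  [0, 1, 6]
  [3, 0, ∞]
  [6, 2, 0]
Closure =
  [0, 1, 6]
  [3, 0, 9]
  [5, 2, 0]

This is the Floyd-Warshall all-pairs shortest-path computation. For each intermediate vertex k = 0, 1, …, 2, update dist[i][j] ← min(dist[i][j], dist[i][k] + dist[k][j]). The final matrix gives, for each (i, j), the minimum total weight of any directed path from i to j (possibly empty when i = j).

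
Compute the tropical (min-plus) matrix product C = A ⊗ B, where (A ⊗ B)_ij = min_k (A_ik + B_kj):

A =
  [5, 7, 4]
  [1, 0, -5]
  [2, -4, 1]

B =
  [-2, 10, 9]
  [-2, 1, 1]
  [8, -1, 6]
A ⊗ B =
  [3, 3, 8]
  [-2, -6, 1]
  [-6, -3, -3]

Apply the min-plus product entry-by-entry:
  C[0][0] = min over k of (A[0][0] + B[0][0] = 5 + -2 = 3, A[0][1] + B[1][0] = 7 + -2 = 5, A[0][2] + B[2][0] = 4 + 8 = 12) = 3 (attained at k = 0)
  C[0][1] = min over k of (A[0][0] + B[0][1] = 5 + 10 = 15, A[0][1] + B[1][1] = 7 + 1 = 8, A[0][2] + B[2][1] = 4 + -1 = 3) = 3 (attained at k = 2)
  C[0][2] = min over k of (A[0][0] + B[0][2] = 5 + 9 = 14, A[0][1] + B[1][2] = 7 + 1 = 8, A[0][2] + B[2][2] = 4 + 6 = 10) = 8 (attained at k = 1)
  C[1][0] = min over k of (A[1][0] + B[0][0] = 1 + -2 = -1, A[1][1] + B[1][0] = 0 + -2 = -2, A[1][2] + B[2][0] = -5 + 8 = 3) = -2 (attained at k = 1)
  C[1][1] = min over k of (A[1][0] + B[0][1] = 1 + 10 = 11, A[1][1] + B[1][1] = 0 + 1 = 1, A[1][2] + B[2][1] = -5 + -1 = -6) = -6 (attained at k = 2)
  C[1][2] = min over k of (A[1][0] + B[0][2] = 1 + 9 = 10, A[1][1] + B[1][2] = 0 + 1 = 1, A[1][2] + B[2][2] = -5 + 6 = 1) = 1 (attained at k = 1)
  C[2][0] = min over k of (A[2][0] + B[0][0] = 2 + -2 = 0, A[2][1] + B[1][0] = -4 + -2 = -6, A[2][2] + B[2][0] = 1 + 8 = 9) = -6 (attained at k = 1)
  C[2][1] = min over k of (A[2][0] + B[0][1] = 2 + 10 = 12, A[2][1] + B[1][1] = -4 + 1 = -3, A[2][2] + B[2][1] = 1 + -1 = 0) = -3 (attained at k = 1)
  C[2][2] = min over k of (A[2][0] + B[0][2] = 2 + 9 = 11, A[2][1] + B[1][2] = -4 + 1 = -3, A[2][2] + B[2][2] = 1 + 6 = 7) = -3 (attained at k = 1)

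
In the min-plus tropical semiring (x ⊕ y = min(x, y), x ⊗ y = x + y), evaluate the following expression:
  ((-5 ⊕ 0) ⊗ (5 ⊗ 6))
((-5 ⊕ 0) ⊗ (5 ⊗ 6)) = 6

Expand innermost to outermost. Recall ⊕ takes the minimum of its arguments and ⊗ takes their sum. Working out the expression ((-5 ⊕ 0) ⊗ (5 ⊗ 6)) gives 6.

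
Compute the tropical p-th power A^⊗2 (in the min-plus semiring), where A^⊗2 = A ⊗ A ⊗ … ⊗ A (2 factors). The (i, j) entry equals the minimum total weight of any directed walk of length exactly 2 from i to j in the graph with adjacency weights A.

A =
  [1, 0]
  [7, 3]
A^⊗2 =
  [2, 1]
  [8, 6]

Each entry (A^⊗2)_ij equals the minimum over all length-2 walks i = v_0 → v_1 → … → v_2 = j of Σ_t A[v_t][v_{t+1}]. For example, for (i, j) = (0, 1) we minimise over 2 possible intermediate vertex sequences; the minimum is 1, attained along the walk 0 → 0 → 1.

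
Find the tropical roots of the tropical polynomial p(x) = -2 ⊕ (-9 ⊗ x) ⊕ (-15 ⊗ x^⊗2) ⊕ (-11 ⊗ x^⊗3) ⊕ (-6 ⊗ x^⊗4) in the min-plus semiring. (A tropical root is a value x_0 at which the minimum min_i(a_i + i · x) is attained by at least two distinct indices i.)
Roots: {-5, -4, 6, 7}

Each tropical root is a break point of the lower envelope of the lines y = a_i + i · x (there are 5 lines, with slopes 0, 1, ..., 4). Only the lines that attain the minimum somewhere contribute to roots; other lines are dominated. Here the surviving (envelope) indices are i = 4, i = 3, i = 2, i = 1, i = 0.
Intersections between consecutive envelope lines give the roots: for adjacent envelope indices i < j the intersection is x = (a_i − a_j) / (j − i). Reading off the sorted break points: {-5, -4, 6, 7}.
Verification: at each break x_0, at least two indices attain the minimum of min_i(a_i + i · x_0).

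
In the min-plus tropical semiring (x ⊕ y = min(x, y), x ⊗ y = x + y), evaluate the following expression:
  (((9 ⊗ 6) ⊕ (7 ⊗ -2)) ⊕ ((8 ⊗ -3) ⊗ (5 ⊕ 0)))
(((9 ⊗ 6) ⊕ (7 ⊗ -2)) ⊕ ((8 ⊗ -3) ⊗ (5 ⊕ 0))) = 5

Expand innermost to outermost. Recall ⊕ takes the minimum of its arguments and ⊗ takes their sum. Working out the expression (((9 ⊗ 6) ⊕ (7 ⊗ -2)) ⊕ ((8 ⊗ -3) ⊗ (5 ⊕ 0))) gives 5.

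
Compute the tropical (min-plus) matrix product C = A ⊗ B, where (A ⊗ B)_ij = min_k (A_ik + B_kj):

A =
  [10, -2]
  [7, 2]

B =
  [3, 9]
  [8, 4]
A ⊗ B =
  [6, 2]
  [10, 6]

Apply the min-plus product entry-by-entry:
  C[0][0] = min over k of (A[0][0] + B[0][0] = 10 + 3 = 13, A[0][1] + B[1][0] = -2 + 8 = 6) = 6 (attained at k = 1)
  C[0][1] = min over k of (A[0][0] + B[0][1] = 10 + 9 = 19, A[0][1] + B[1][1] = -2 + 4 = 2) = 2 (attained at k = 1)
  C[1][0] = min over k of (A[1][0] + B[0][0] = 7 + 3 = 10, A[1][1] + B[1][0] = 2 + 8 = 10) = 10 (attained at k = 0)
  C[1][1] = min over k of (A[1][0] + B[0][1] = 7 + 9 = 16, A[1][1] + B[1][1] = 2 + 4 = 6) = 6 (attained at k = 1)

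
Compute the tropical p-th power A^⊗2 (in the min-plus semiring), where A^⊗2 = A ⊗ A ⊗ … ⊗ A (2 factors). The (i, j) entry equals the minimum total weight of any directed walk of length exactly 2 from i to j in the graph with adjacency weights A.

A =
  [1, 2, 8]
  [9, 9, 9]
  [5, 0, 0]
A^⊗2 =
  [2, 3, 8]
  [10, 9, 9]
  [5, 0, 0]

Each entry (A^⊗2)_ij equals the minimum over all length-2 walks i = v_0 → v_1 → … → v_2 = j of Σ_t A[v_t][v_{t+1}]. For example, for (i, j) = (0, 2) we minimise over 3 possible intermediate vertex sequences; the minimum is 8, attained along the walk 0 → 2 → 2.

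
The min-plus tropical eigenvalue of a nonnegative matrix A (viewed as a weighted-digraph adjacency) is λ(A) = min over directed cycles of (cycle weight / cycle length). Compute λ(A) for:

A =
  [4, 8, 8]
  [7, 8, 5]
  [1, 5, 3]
λ(A) = 3

Enumerate directed cycles and compute their means (weight / length). Sample:
  cycle 0 → 0: weight = 4, length = 1, mean = 4/1 ≈ 4.000
  cycle 1 → 1: weight = 8, length = 1, mean = 8/1 ≈ 8.000
  cycle 2 → 2: weight = 3, length = 1, mean = 3/1 ≈ 3.000
  cycle 0 → 1 → 0: weight = 15, length = 2, mean = 15/2 ≈ 7.500
  cycle 0 → 2 → 0: weight = 9, length = 2, mean = 9/2 ≈ 4.500
  cycle 1 → 0 → 1: weight = 15, length = 2, mean = 15/2 ≈ 7.500
Minimum mean = 3.000, attained e.g. along the cycle 2 → 2 with weight 3 and length 1. So λ(A) = 3/1 = 3.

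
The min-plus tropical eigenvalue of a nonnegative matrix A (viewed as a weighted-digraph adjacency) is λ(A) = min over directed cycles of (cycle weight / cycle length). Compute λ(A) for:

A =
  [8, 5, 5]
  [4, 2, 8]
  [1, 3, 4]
λ(A) = 2

Enumerate directed cycles and compute their means (weight / length). Sample:
  cycle 0 → 0: weight = 8, length = 1, mean = 8/1 ≈ 8.000
  cycle 1 → 1: weight = 2, length = 1, mean = 2/1 ≈ 2.000
  cycle 2 → 2: weight = 4, length = 1, mean = 4/1 ≈ 4.000
  cycle 0 → 1 → 0: weight = 9, length = 2, mean = 9/2 ≈ 4.500
  cycle 0 → 2 → 0: weight = 6, length = 2, mean = 6/2 ≈ 3.000
  cycle 1 → 0 → 1: weight = 9, length = 2, mean = 9/2 ≈ 4.500
Minimum mean = 2.000, attained e.g. along the cycle 1 → 1 with weight 2 and length 1. So λ(A) = 2/1 = 2.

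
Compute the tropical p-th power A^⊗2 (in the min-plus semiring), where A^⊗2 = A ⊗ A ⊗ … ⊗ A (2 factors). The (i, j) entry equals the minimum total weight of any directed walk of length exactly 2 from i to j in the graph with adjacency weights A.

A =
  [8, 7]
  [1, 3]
A^⊗2 =
  [8, 10]
  [4, 6]

Each entry (A^⊗2)_ij equals the minimum over all length-2 walks i = v_0 → v_1 → … → v_2 = j of Σ_t A[v_t][v_{t+1}]. For example, for (i, j) = (0, 1) we minimise over 2 possible intermediate vertex sequences; the minimum is 10, attained along the walk 0 → 1 → 1.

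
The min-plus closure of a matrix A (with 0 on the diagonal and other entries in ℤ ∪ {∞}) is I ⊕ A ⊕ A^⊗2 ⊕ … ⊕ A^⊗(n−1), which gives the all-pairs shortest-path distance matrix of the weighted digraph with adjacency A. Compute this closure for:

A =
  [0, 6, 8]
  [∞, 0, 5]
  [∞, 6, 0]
Closure =
  [0, 6, 8]
  [∞, 0, 5]
  [∞, 6, 0]

This is the Floyd-Warshall all-pairs shortest-path computation. For each intermediate vertex k = 0, 1, …, 2, update dist[i][j] ← min(dist[i][j], dist[i][k] + dist[k][j]). The final matrix gives, for each (i, j), the minimum total weight of any directed path from i to j (possibly empty when i = j).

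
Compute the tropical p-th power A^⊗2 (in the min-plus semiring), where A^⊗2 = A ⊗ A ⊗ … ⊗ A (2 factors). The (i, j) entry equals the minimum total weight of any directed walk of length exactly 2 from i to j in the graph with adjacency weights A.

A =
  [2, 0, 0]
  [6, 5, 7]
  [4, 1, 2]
A^⊗2 =
  [4, 1, 2]
  [8, 6, 6]
  [6, 3, 4]

Each entry (A^⊗2)_ij equals the minimum over all length-2 walks i = v_0 → v_1 → … → v_2 = j of Σ_t A[v_t][v_{t+1}]. For example, for (i, j) = (0, 2) we minimise over 3 possible intermediate vertex sequences; the minimum is 2, attained along the walk 0 → 0 → 2.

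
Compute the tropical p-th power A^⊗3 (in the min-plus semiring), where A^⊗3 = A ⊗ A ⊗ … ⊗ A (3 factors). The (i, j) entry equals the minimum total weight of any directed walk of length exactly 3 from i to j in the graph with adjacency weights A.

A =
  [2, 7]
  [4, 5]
A^⊗3 =
  [6, 11]
  [8, 13]

Each entry (A^⊗3)_ij equals the minimum over all length-3 walks i = v_0 → v_1 → … → v_3 = j of Σ_t A[v_t][v_{t+1}]. For example, for (i, j) = (0, 1) we minimise over 4 possible intermediate vertex sequences; the minimum is 11, attained along the walk 0 → 0 → 0 → 1.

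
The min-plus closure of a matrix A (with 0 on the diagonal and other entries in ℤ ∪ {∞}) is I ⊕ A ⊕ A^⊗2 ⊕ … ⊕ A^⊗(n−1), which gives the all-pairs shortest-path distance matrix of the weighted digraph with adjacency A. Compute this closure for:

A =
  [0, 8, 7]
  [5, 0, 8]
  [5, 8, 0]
Closure =
  [0, 8, 7]
  [5, 0, 8]
  [5, 8, 0]

This is the Floyd-Warshall all-pairs shortest-path computation. For each intermediate vertex k = 0, 1, …, 2, update dist[i][j] ← min(dist[i][j], dist[i][k] + dist[k][j]). The final matrix gives, for each (i, j), the minimum total weight of any directed path from i to j (possibly empty when i = j).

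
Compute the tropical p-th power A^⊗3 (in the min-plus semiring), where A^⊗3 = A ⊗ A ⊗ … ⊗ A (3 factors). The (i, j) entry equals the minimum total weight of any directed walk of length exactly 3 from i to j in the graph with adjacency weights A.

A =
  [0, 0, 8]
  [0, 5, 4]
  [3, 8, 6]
A^⊗3 =
  [0, 0, 4]
  [0, 0, 4]
  [3, 3, 7]

Each entry (A^⊗3)_ij equals the minimum over all length-3 walks i = v_0 → v_1 → … → v_3 = j of Σ_t A[v_t][v_{t+1}]. For example, for (i, j) = (0, 2) we minimise over 9 possible intermediate vertex sequences; the minimum is 4, attained along the walk 0 → 0 → 1 → 2.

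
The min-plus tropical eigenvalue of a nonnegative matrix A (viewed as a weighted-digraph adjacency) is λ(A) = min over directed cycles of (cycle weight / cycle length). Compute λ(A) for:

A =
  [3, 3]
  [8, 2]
λ(A) = 2

Enumerate directed cycles and compute their means (weight / length). Sample:
  cycle 0 → 0: weight = 3, length = 1, mean = 3/1 ≈ 3.000
  cycle 1 → 1: weight = 2, length = 1, mean = 2/1 ≈ 2.000
  cycle 0 → 1 → 0: weight = 11, length = 2, mean = 11/2 ≈ 5.500
  cycle 1 → 0 → 1: weight = 11, length = 2, mean = 11/2 ≈ 5.500
Minimum mean = 2.000, attained e.g. along the cycle 1 → 1 with weight 2 and length 1. So λ(A) = 2/1 = 2.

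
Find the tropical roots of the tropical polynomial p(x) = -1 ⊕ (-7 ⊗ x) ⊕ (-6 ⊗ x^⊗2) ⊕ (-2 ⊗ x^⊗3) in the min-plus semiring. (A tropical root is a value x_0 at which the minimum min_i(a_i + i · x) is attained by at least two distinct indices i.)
Roots: {-4, -1, 6}

Each tropical root is a break point of the lower envelope of the lines y = a_i + i · x (there are 4 lines, with slopes 0, 1, ..., 3). Only the lines that attain the minimum somewhere contribute to roots; other lines are dominated. Here the surviving (envelope) indices are i = 3, i = 2, i = 1, i = 0.
Intersections between consecutive envelope lines give the roots: for adjacent envelope indices i < j the intersection is x = (a_i − a_j) / (j − i). Reading off the sorted break points: {-4, -1, 6}.
Verification: at each break x_0, at least two indices attain the minimum of min_i(a_i + i · x_0).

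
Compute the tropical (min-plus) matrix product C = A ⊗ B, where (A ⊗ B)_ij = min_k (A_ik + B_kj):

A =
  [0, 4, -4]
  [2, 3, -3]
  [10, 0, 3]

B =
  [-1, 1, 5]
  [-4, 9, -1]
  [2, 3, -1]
A ⊗ B =
  [-2, -1, -5]
  [-1, 0, -4]
  [-4, 6, -1]

Apply the min-plus product entry-by-entry:
  C[0][0] = min over k of (A[0][0] + B[0][0] = 0 + -1 = -1, A[0][1] + B[1][0] = 4 + -4 = 0, A[0][2] + B[2][0] = -4 + 2 = -2) = -2 (attained at k = 2)
  C[0][1] = min over k of (A[0][0] + B[0][1] = 0 + 1 = 1, A[0][1] + B[1][1] = 4 + 9 = 13, A[0][2] + B[2][1] = -4 + 3 = -1) = -1 (attained at k = 2)
  C[0][2] = min over k of (A[0][0] + B[0][2] = 0 + 5 = 5, A[0][1] + B[1][2] = 4 + -1 = 3, A[0][2] + B[2][2] = -4 + -1 = -5) = -5 (attained at k = 2)
  C[1][0] = min over k of (A[1][0] + B[0][0] = 2 + -1 = 1, A[1][1] + B[1][0] = 3 + -4 = -1, A[1][2] + B[2][0] = -3 + 2 = -1) = -1 (attained at k = 1)
  C[1][1] = min over k of (A[1][0] + B[0][1] = 2 + 1 = 3, A[1][1] + B[1][1] = 3 + 9 = 12, A[1][2] + B[2][1] = -3 + 3 = 0) = 0 (attained at k = 2)
  C[1][2] = min over k of (A[1][0] + B[0][2] = 2 + 5 = 7, A[1][1] + B[1][2] = 3 + -1 = 2, A[1][2] + B[2][2] = -3 + -1 = -4) = -4 (attained at k = 2)
  C[2][0] = min over k of (A[2][0] + B[0][0] = 10 + -1 = 9, A[2][1] + B[1][0] = 0 + -4 = -4, A[2][2] + B[2][0] = 3 + 2 = 5) = -4 (attained at k = 1)
  C[2][1] = min over k of (A[2][0] + B[0][1] = 10 + 1 = 11, A[2][1] + B[1][1] = 0 + 9 = 9, A[2][2] + B[2][1] = 3 + 3 = 6) = 6 (attained at k = 2)
  C[2][2] = min over k of (A[2][0] + B[0][2] = 10 + 5 = 15, A[2][1] + B[1][2] = 0 + -1 = -1, A[2][2] + B[2][2] = 3 + -1 = 2) = -1 (attained at k = 1)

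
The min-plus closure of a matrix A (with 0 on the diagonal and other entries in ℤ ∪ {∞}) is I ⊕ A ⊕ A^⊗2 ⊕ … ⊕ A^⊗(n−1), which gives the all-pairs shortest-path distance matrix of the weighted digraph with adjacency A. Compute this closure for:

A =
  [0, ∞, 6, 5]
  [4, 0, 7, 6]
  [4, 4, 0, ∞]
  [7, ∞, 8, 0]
Closure =
  [0, 10, 6, 5]
  [4, 0, 7, 6]
  [4, 4, 0, 9]
  [7, 12, 8, 0]

This is the Floyd-Warshall all-pairs shortest-path computation. For each intermediate vertex k = 0, 1, …, 3, update dist[i][j] ← min(dist[i][j], dist[i][k] + dist[k][j]). The final matrix gives, for each (i, j), the minimum total weight of any directed path from i to j (possibly empty when i = j).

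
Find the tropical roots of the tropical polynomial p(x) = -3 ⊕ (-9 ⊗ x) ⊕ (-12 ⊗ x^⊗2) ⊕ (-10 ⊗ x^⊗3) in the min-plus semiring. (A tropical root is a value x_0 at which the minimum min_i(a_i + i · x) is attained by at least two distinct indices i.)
Roots: {-2, 3, 6}

Each tropical root is a break point of the lower envelope of the lines y = a_i + i · x (there are 4 lines, with slopes 0, 1, ..., 3). Only the lines that attain the minimum somewhere contribute to roots; other lines are dominated. Here the surviving (envelope) indices are i = 3, i = 2, i = 1, i = 0.
Intersections between consecutive envelope lines give the roots: for adjacent envelope indices i < j the intersection is x = (a_i − a_j) / (j − i). Reading off the sorted break points: {-2, 3, 6}.
Verification: at each break x_0, at least two indices attain the minimum of min_i(a_i + i · x_0).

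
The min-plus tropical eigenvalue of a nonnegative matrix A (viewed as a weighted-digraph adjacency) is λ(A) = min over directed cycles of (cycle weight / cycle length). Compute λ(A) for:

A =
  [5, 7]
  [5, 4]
λ(A) = 4

Enumerate directed cycles and compute their means (weight / length). Sample:
  cycle 0 → 0: weight = 5, length = 1, mean = 5/1 ≈ 5.000
  cycle 1 → 1: weight = 4, length = 1, mean = 4/1 ≈ 4.000
  cycle 0 → 1 → 0: weight = 12, length = 2, mean = 12/2 ≈ 6.000
  cycle 1 → 0 → 1: weight = 12, length = 2, mean = 12/2 ≈ 6.000
Minimum mean = 4.000, attained e.g. along the cycle 1 → 1 with weight 4 and length 1. So λ(A) = 4/1 = 4.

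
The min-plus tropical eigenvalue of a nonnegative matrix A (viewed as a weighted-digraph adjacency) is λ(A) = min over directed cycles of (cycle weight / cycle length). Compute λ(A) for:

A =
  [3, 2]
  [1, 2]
λ(A) = 3/2

Enumerate directed cycles and compute their means (weight / length). Sample:
  cycle 0 → 0: weight = 3, length = 1, mean = 3/1 ≈ 3.000
  cycle 1 → 1: weight = 2, length = 1, mean = 2/1 ≈ 2.000
  cycle 0 → 1 → 0: weight = 3, length = 2, mean = 3/2 ≈ 1.500
  cycle 1 → 0 → 1: weight = 3, length = 2, mean = 3/2 ≈ 1.500
Minimum mean = 1.500, attained e.g. along the cycle 0 → 1 → 0 with weight 3 and length 2. So λ(A) = 3/2 = 3/2.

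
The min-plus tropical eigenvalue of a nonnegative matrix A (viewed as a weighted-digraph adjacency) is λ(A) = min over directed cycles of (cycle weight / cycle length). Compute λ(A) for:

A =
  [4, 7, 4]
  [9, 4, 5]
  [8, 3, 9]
λ(A) = 4

Enumerate directed cycles and compute their means (weight / length). Sample:
  cycle 0 → 0: weight = 4, length = 1, mean = 4/1 ≈ 4.000
  cycle 1 → 1: weight = 4, length = 1, mean = 4/1 ≈ 4.000
  cycle 2 → 2: weight = 9, length = 1, mean = 9/1 ≈ 9.000
  cycle 0 → 1 → 0: weight = 16, length = 2, mean = 16/2 ≈ 8.000
  cycle 0 → 2 → 0: weight = 12, length = 2, mean = 12/2 ≈ 6.000
  cycle 1 → 0 → 1: weight = 16, length = 2, mean = 16/2 ≈ 8.000
Minimum mean = 4.000, attained e.g. along the cycle 0 → 0 with weight 4 and length 1. So λ(A) = 4/1 = 4.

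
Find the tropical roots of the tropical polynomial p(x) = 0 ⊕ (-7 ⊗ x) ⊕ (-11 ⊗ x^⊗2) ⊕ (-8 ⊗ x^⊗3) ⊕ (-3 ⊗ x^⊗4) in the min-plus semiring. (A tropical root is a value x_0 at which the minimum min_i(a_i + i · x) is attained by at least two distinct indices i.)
Roots: {-5, -3, 4, 7}

Each tropical root is a break point of the lower envelope of the lines y = a_i + i · x (there are 5 lines, with slopes 0, 1, ..., 4). Only the lines that attain the minimum somewhere contribute to roots; other lines are dominated. Here the surviving (envelope) indices are i = 4, i = 3, i = 2, i = 1, i = 0.
Intersections between consecutive envelope lines give the roots: for adjacent envelope indices i < j the intersection is x = (a_i − a_j) / (j − i). Reading off the sorted break points: {-5, -3, 4, 7}.
Verification: at each break x_0, at least two indices attain the minimum of min_i(a_i + i · x_0).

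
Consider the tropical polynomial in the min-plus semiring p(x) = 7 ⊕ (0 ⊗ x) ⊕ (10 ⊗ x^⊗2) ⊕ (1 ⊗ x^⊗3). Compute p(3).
p(3) = 3

A tropical monomial a ⊗ x^⊗i evaluates to a + i · x. Evaluating each term at x = 3:
  Term 0 contributes 7 + 0 · 3 = 7
  Term 1 contributes 0 + 1 · 3 = 3
  Term 2 contributes 10 + 2 · 3 = 16
  Term 3 contributes 1 + 3 · 3 = 10
p(3) = ⊕ of these = min[7, 3, 16, 10] = 3.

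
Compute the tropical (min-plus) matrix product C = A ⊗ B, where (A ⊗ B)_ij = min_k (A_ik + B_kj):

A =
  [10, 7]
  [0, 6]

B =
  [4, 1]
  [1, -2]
A ⊗ B =
  [8, 5]
  [4, 1]

Apply the min-plus product entry-by-entry:
  C[0][0] = min over k of (A[0][0] + B[0][0] = 10 + 4 = 14, A[0][1] + B[1][0] = 7 + 1 = 8) = 8 (attained at k = 1)
  C[0][1] = min over k of (A[0][0] + B[0][1] = 10 + 1 = 11, A[0][1] + B[1][1] = 7 + -2 = 5) = 5 (attained at k = 1)
  C[1][0] = min over k of (A[1][0] + B[0][0] = 0 + 4 = 4, A[1][1] + B[1][0] = 6 + 1 = 7) = 4 (attained at k = 0)
  C[1][1] = min over k of (A[1][0] + B[0][1] = 0 + 1 = 1, A[1][1] + B[1][1] = 6 + -2 = 4) = 1 (attained at k = 0)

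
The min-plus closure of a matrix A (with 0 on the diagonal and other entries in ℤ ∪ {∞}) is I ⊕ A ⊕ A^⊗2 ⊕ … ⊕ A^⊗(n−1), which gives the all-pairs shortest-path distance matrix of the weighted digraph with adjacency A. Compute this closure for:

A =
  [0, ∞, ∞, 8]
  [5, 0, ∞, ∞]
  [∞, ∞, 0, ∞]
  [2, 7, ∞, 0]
Closure =
  [0, 15, ∞, 8]
  [5, 0, ∞, 13]
  [∞, ∞, 0, ∞]
  [2, 7, ∞, 0]

This is the Floyd-Warshall all-pairs shortest-path computation. For each intermediate vertex k = 0, 1, …, 3, update dist[i][j] ← min(dist[i][j], dist[i][k] + dist[k][j]). The final matrix gives, for each (i, j), the minimum total weight of any directed path from i to j (possibly empty when i = j).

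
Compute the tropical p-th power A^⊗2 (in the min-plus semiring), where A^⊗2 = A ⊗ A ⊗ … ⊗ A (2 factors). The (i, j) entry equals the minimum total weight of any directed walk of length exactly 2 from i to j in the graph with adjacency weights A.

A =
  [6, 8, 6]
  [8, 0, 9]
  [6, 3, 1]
A^⊗2 =
  [12, 8, 7]
  [8, 0, 9]
  [7, 3, 2]

Each entry (A^⊗2)_ij equals the minimum over all length-2 walks i = v_0 → v_1 → … → v_2 = j of Σ_t A[v_t][v_{t+1}]. For example, for (i, j) = (0, 2) we minimise over 3 possible intermediate vertex sequences; the minimum is 7, attained along the walk 0 → 2 → 2.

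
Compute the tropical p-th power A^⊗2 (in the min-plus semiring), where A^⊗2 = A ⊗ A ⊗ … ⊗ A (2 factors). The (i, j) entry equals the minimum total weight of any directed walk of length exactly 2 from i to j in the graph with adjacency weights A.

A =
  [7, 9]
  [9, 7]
A^⊗2 =
  [14, 16]
  [16, 14]

Each entry (A^⊗2)_ij equals the minimum over all length-2 walks i = v_0 → v_1 → … → v_2 = j of Σ_t A[v_t][v_{t+1}]. For example, for (i, j) = (0, 1) we minimise over 2 possible intermediate vertex sequences; the minimum is 16, attained along the walk 0 → 0 → 1.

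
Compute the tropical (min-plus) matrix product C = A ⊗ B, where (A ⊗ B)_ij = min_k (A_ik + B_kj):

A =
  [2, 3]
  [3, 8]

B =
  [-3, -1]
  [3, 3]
A ⊗ B =
  [-1, 1]
  [0, 2]

Apply the min-plus product entry-by-entry:
  C[0][0] = min over k of (A[0][0] + B[0][0] = 2 + -3 = -1, A[0][1] + B[1][0] = 3 + 3 = 6) = -1 (attained at k = 0)
  C[0][1] = min over k of (A[0][0] + B[0][1] = 2 + -1 = 1, A[0][1] + B[1][1] = 3 + 3 = 6) = 1 (attained at k = 0)
  C[1][0] = min over k of (A[1][0] + B[0][0] = 3 + -3 = 0, A[1][1] + B[1][0] = 8 + 3 = 11) = 0 (attained at k = 0)
  C[1][1] = min over k of (A[1][0] + B[0][1] = 3 + -1 = 2, A[1][1] + B[1][1] = 8 + 3 = 11) = 2 (attained at k = 0)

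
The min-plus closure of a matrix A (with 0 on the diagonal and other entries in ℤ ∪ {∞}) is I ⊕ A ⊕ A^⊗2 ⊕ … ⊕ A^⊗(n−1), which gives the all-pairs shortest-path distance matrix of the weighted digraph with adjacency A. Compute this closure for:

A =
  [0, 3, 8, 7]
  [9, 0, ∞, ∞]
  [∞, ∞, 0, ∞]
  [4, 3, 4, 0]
Closure =
  [0, 3, 8, 7]
  [9, 0, 17, 16]
  [∞, ∞, 0, ∞]
  [4, 3, 4, 0]

This is the Floyd-Warshall all-pairs shortest-path computation. For each intermediate vertex k = 0, 1, …, 3, update dist[i][j] ← min(dist[i][j], dist[i][k] + dist[k][j]). The final matrix gives, for each (i, j), the minimum total weight of any directed path from i to j (possibly empty when i = j).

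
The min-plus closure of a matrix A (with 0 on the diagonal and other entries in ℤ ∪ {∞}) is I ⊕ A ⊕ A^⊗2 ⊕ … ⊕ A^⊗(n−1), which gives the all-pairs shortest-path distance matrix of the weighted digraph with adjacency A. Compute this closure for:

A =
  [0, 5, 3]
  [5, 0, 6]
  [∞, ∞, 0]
Closure =
  [0, 5, 3]
  [5, 0, 6]
  [∞, ∞, 0]

This is the Floyd-Warshall all-pairs shortest-path computation. For each intermediate vertex k = 0, 1, …, 2, update dist[i][j] ← min(dist[i][j], dist[i][k] + dist[k][j]). The final matrix gives, for each (i, j), the minimum total weight of any directed path from i to j (possibly empty when i = j).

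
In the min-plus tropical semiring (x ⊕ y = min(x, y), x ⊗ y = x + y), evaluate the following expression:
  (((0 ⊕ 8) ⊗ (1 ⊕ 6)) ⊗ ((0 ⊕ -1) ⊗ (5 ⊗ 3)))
(((0 ⊕ 8) ⊗ (1 ⊕ 6)) ⊗ ((0 ⊕ -1) ⊗ (5 ⊗ 3))) = 8

Expand innermost to outermost. Recall ⊕ takes the minimum of its arguments and ⊗ takes their sum. Working out the expression (((0 ⊕ 8) ⊗ (1 ⊕ 6)) ⊗ ((0 ⊕ -1) ⊗ (5 ⊗ 3))) gives 8.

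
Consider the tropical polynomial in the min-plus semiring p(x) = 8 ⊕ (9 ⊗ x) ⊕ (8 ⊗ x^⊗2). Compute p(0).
p(0) = 8

A tropical monomial a ⊗ x^⊗i evaluates to a + i · x. Evaluating each term at x = 0:
  Term 0 contributes 8 + 0 · 0 = 8
  Term 1 contributes 9 + 1 · 0 = 9
  Term 2 contributes 8 + 2 · 0 = 8
p(0) = ⊕ of these = min[8, 9, 8] = 8.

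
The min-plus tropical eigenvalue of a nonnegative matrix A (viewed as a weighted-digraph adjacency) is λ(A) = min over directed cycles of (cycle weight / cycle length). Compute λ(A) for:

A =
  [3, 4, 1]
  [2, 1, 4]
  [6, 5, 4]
λ(A) = 1

Enumerate directed cycles and compute their means (weight / length). Sample:
  cycle 0 → 0: weight = 3, length = 1, mean = 3/1 ≈ 3.000
  cycle 1 → 1: weight = 1, length = 1, mean = 1/1 ≈ 1.000
  cycle 2 → 2: weight = 4, length = 1, mean = 4/1 ≈ 4.000
  cycle 0 → 1 → 0: weight = 6, length = 2, mean = 6/2 ≈ 3.000
  cycle 0 → 2 → 0: weight = 7, length = 2, mean = 7/2 ≈ 3.500
  cycle 1 → 0 → 1: weight = 6, length = 2, mean = 6/2 ≈ 3.000
Minimum mean = 1.000, attained e.g. along the cycle 1 → 1 with weight 1 and length 1. So λ(A) = 1/1 = 1.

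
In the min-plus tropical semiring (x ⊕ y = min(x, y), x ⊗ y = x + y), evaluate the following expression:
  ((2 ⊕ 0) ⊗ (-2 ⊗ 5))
((2 ⊕ 0) ⊗ (-2 ⊗ 5)) = 3

Expand innermost to outermost. Recall ⊕ takes the minimum of its arguments and ⊗ takes their sum. Working out the expression ((2 ⊕ 0) ⊗ (-2 ⊗ 5)) gives 3.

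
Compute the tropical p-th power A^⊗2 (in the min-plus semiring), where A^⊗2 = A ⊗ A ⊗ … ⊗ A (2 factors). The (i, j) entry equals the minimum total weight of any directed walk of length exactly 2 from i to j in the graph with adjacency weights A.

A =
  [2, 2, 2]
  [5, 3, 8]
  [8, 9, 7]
A^⊗2 =
  [4, 4, 4]
  [7, 6, 7]
  [10, 10, 10]

Each entry (A^⊗2)_ij equals the minimum over all length-2 walks i = v_0 → v_1 → … → v_2 = j of Σ_t A[v_t][v_{t+1}]. For example, for (i, j) = (0, 2) we minimise over 3 possible intermediate vertex sequences; the minimum is 4, attained along the walk 0 → 0 → 2.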